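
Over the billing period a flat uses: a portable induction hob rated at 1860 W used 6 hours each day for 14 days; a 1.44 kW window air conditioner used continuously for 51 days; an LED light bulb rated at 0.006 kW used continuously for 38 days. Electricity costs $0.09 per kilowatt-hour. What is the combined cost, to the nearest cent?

$173.18

portable induction hob: Runtime = 6 h/day × 14 days = 84 h
portable induction hob: 1.86 kW × 84 h = 156.24 kWh
window air conditioner: Runtime = 24 h × 51 = 1224 h
window air conditioner: 1.44 kW × 1224 h = 1762.56 kWh
LED light bulb: Runtime = 24 h × 38 = 912 h
LED light bulb: 0.006 kW × 912 h = 5.472 kWh
Total energy = 1924.272 kWh
Cost = 1924.272 × $0.09 = $173.18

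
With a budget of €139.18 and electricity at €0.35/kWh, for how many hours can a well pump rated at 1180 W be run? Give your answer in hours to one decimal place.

337.0 h

Energy available = €139.18 ÷ €0.35/kWh = 397.6571 kWh
Hours = 397.6571 kWh ÷ 1.18 kW = 337.0 h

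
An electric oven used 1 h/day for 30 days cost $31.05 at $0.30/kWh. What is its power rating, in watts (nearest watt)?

3450 W

Energy = $31.05 ÷ $0.30/kWh = 103.5 kWh
Runtime = 1 h/day × 30 days = 30 h
Power = 103.5 kWh ÷ 30 h = 3.45 kW = 3450 W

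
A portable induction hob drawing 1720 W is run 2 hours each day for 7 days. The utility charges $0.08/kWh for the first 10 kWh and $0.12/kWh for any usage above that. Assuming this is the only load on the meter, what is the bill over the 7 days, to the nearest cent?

$2.49

Runtime = 2 h/day × 7 days = 14 h
Energy = 1.72 kW × 14 h = 24.08 kWh
Tier 1 (0–10 kWh): 10 × $0.08 = $0.8
Above 10 kWh: 14.08 × $0.12 = $1.6896
Bill = $2.49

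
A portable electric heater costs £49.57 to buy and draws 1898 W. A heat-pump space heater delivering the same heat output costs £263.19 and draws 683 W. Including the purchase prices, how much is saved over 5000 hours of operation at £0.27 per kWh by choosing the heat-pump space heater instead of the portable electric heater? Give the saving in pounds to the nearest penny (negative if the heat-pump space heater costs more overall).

portable electric heater: £49.57 + (1898/1000) kW × 5000 h × £0.27 = £49.57 + £2562.3 = £2611.87
heat-pump space heater: £263.19 + (683/1000) kW × 5000 h × £0.27 = £263.19 + £922.05 = £1185.24
Saving = £2611.87 − £1185.24 = £1426.63

£1426.63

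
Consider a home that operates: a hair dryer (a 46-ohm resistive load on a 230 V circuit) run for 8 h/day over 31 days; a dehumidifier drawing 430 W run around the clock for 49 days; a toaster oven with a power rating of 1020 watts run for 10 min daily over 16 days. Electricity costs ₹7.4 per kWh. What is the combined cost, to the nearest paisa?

hair dryer: Power = V²/R = 230²/46 = 1150 W = 1.15 kW
hair dryer: Runtime = 8 h/day × 31 days = 248 h
hair dryer: 1.15 kW × 248 h = 285.2 kWh
dehumidifier: Runtime = 24 h × 49 = 1176 h
dehumidifier: 0.43 kW × 1176 h = 505.68 kWh
toaster oven: Runtime = 10 min × 16 = 160 min = 2.666666… h
toaster oven: 1.02 kW × 2.666666… h = 2.72 kWh
Total energy = 793.6 kWh
Cost = 793.6 × ₹7.4 = ₹5872.64

₹5872.64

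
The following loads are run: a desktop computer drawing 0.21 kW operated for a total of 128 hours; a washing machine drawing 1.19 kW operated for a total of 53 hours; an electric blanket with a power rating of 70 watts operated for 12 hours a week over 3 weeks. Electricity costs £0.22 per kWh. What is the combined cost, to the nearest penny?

£20.34

desktop computer: 0.21 kW × 128 h = 26.88 kWh
washing machine: 1.19 kW × 53 h = 63.07 kWh
electric blanket: Runtime = 12 h/week × 3 weeks = 36 h
electric blanket: 0.07 kW × 36 h = 2.52 kWh
Total energy = 92.47 kWh
Cost = 92.47 × £0.22 = £20.34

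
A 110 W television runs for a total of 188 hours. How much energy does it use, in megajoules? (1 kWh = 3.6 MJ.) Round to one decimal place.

74.4 MJ

Energy = 0.11 kW × 188 h = 20.68 kWh
= 20.68 × 3.6 MJ = 74.4 MJ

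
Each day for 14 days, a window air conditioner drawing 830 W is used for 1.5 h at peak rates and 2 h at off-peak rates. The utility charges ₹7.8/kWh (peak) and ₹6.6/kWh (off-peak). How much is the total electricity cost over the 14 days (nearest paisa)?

Peak energy = 0.83 kW × 1.5 h × 14 = 17.43 kWh
Off-peak energy = 0.83 kW × 2 h × 14 = 23.24 kWh
Cost = 17.43 × ₹7.8 + 23.24 × ₹6.6 = ₹135.954 + ₹153.384 = ₹289.34

₹289.34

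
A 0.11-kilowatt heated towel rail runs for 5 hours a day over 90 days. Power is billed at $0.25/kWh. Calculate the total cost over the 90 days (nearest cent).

$12.38

Runtime = 5 h/day × 90 days = 450 h
Energy = 0.11 kW × 450 h = 49.5 kWh
Cost = 49.5 kWh × $0.25/kWh = $12.38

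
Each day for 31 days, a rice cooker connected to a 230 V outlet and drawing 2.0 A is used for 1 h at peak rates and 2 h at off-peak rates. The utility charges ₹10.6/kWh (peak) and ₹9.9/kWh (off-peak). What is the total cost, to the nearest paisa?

₹433.50

Power = 2.0 A × 230 V = 460 W = 0.46 kW
Peak energy = 0.46 kW × 1 h × 31 = 14.26 kWh
Off-peak energy = 0.46 kW × 2 h × 31 = 28.52 kWh
Cost = 14.26 × ₹10.6 + 28.52 × ₹9.9 = ₹151.156 + ₹282.348 = ₹433.50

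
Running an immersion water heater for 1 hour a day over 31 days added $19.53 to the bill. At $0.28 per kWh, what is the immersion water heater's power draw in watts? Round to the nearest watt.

2250 W

Energy = $19.53 ÷ $0.28/kWh = 69.75 kWh
Runtime = 1 h/day × 31 days = 31 h
Power = 69.75 kWh ÷ 31 h = 2.25 kW = 2250 W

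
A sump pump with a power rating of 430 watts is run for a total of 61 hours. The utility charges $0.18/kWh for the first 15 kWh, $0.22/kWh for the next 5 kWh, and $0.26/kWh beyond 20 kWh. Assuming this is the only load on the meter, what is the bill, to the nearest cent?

$5.42

Energy = 0.43 kW × 61 h = 26.23 kWh
Tier 1 (0–15 kWh): 15 × $0.18 = $2.7
Tier 2 (15–20 kWh): 5 × $0.22 = $1.1
Above 20 kWh: 6.23 × $0.26 = $1.6198
Bill = $5.42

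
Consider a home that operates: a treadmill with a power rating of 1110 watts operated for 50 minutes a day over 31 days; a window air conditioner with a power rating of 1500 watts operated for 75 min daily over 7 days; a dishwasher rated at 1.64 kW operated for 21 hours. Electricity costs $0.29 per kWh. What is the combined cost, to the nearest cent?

treadmill: Runtime = 50 min × 31 = 1550 min = 25.833333… h
treadmill: 1.11 kW × 25.833333… h = 28.675 kWh
window air conditioner: Runtime = 75 min × 7 = 525 min = 8.75 h
window air conditioner: 1.5 kW × 8.75 h = 13.125 kWh
dishwasher: 1.64 kW × 21 h = 34.44 kWh
Total energy = 76.24 kWh
Cost = 76.24 × $0.29 = $22.11

$22.11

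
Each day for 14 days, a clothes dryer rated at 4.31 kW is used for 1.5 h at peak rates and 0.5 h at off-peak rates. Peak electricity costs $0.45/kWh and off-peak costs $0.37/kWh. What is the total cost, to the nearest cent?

$51.89

Peak energy = 4.31 kW × 1.5 h × 14 = 90.51 kWh
Off-peak energy = 4.31 kW × 0.5 h × 14 = 30.17 kWh
Cost = 90.51 × $0.45 + 30.17 × $0.37 = $40.7295 + $11.1629 = $51.89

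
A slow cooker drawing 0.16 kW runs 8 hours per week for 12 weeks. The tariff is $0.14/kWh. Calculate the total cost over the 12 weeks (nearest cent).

Runtime = 8 h/week × 12 weeks = 96 h
Energy = 0.16 kW × 96 h = 15.36 kWh
Cost = 15.36 kWh × $0.14/kWh = $2.15

$2.15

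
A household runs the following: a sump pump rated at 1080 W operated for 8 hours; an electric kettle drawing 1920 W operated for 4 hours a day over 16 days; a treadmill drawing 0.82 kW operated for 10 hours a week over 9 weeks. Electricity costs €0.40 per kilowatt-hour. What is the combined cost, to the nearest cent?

sump pump: 1.08 kW × 8 h = 8.64 kWh
electric kettle: Runtime = 4 h/day × 16 days = 64 h
electric kettle: 1.92 kW × 64 h = 122.88 kWh
treadmill: Runtime = 10 h/week × 9 weeks = 90 h
treadmill: 0.82 kW × 90 h = 73.8 kWh
Total energy = 205.32 kWh
Cost = 205.32 × €0.40 = €82.13

€82.13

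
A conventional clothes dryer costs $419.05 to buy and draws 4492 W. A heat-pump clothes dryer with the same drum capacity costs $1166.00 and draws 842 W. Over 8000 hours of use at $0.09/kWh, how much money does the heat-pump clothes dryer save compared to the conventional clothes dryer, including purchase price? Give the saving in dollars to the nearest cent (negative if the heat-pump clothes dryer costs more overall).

$1881.05

conventional clothes dryer: $419.05 + (4492/1000) kW × 8000 h × $0.09 = $419.05 + $3234.24 = $3653.29
heat-pump clothes dryer: $1166.00 + (842/1000) kW × 8000 h × $0.09 = $1166.00 + $606.24 = $1772.24
Saving = $3653.29 − $1772.24 = $1881.05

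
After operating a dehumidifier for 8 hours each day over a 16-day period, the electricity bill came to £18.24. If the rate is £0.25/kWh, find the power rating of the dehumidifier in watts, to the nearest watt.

570 W

Energy = £18.24 ÷ £0.25/kWh = 72.96 kWh
Runtime = 8 h/day × 16 days = 128 h
Power = 72.96 kWh ÷ 128 h = 0.57 kW = 570 W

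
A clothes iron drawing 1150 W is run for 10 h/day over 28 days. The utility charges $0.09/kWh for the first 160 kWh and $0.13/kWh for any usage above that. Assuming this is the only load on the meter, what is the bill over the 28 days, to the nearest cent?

$35.46

Runtime = 10 h/day × 28 days = 280 h
Energy = 1.15 kW × 280 h = 322 kWh
Tier 1 (0–160 kWh): 160 × $0.09 = $14.4
Above 160 kWh: 162 × $0.13 = $21.06
Bill = $35.46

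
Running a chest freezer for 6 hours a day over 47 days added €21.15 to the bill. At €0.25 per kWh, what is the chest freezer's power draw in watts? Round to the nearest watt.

Energy = €21.15 ÷ €0.25/kWh = 84.6 kWh
Runtime = 6 h/day × 47 days = 282 h
Power = 84.6 kWh ÷ 282 h = 0.3 kW = 300 W

300 W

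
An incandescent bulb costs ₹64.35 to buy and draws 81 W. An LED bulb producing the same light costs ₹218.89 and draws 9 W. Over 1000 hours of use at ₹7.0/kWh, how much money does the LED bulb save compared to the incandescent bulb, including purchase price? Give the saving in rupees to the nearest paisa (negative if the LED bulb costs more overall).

incandescent bulb: ₹64.35 + (81/1000) kW × 1000 h × ₹7.0 = ₹64.35 + ₹567 = ₹631.35
LED bulb: ₹218.89 + (9/1000) kW × 1000 h × ₹7.0 = ₹218.89 + ₹63 = ₹281.89
Saving = ₹631.35 − ₹281.89 = ₹349.46

₹349.46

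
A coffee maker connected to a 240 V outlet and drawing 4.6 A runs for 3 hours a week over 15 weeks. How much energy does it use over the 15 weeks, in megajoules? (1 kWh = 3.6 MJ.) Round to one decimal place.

178.8 MJ

Power = 4.6 A × 240 V = 1104 W = 1.104 kW
Runtime = 3 h/week × 15 weeks = 45 h
Energy = 1.104 kW × 45 h = 49.68 kWh
= 49.68 × 3.6 MJ = 178.8 MJ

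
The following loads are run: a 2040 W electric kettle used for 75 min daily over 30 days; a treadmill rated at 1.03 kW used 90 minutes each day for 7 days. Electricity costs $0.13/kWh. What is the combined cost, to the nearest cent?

electric kettle: Runtime = 75 min × 30 = 2250 min = 37.5 h
electric kettle: 2.04 kW × 37.5 h = 76.5 kWh
treadmill: Runtime = 90 min × 7 = 630 min = 10.5 h
treadmill: 1.03 kW × 10.5 h = 10.815 kWh
Total energy = 87.315 kWh
Cost = 87.315 × $0.13 = $11.35

$11.35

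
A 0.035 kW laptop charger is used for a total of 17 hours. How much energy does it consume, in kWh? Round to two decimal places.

Energy = 0.035 kW × 17 h = 0.595 kWh ≈ 0.60 kWh

0.60 kWh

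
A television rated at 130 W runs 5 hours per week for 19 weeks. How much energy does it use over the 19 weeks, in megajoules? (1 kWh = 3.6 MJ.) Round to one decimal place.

Runtime = 5 h/week × 19 weeks = 95 h
Energy = 0.13 kW × 95 h = 12.35 kWh
= 12.35 × 3.6 MJ = 44.5 MJ

44.5 MJ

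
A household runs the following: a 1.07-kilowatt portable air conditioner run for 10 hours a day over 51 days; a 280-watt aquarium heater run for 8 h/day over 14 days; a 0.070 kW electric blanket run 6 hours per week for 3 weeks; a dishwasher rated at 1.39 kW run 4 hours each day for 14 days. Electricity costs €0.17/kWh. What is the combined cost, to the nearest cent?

€111.55

portable air conditioner: Runtime = 10 h/day × 51 days = 510 h
portable air conditioner: 1.07 kW × 510 h = 545.7 kWh
aquarium heater: Runtime = 8 h/day × 14 days = 112 h
aquarium heater: 0.28 kW × 112 h = 31.36 kWh
electric blanket: Runtime = 6 h/week × 3 weeks = 18 h
electric blanket: 0.07 kW × 18 h = 1.26 kWh
dishwasher: Runtime = 4 h/day × 14 days = 56 h
dishwasher: 1.39 kW × 56 h = 77.84 kWh
Total energy = 656.16 kWh
Cost = 656.16 × €0.17 = €111.55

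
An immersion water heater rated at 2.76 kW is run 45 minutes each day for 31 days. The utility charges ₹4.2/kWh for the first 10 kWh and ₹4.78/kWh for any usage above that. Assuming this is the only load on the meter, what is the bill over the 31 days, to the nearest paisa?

Runtime = 45 min × 31 = 1395 min = 23.25 h
Energy = 2.76 kW × 23.25 h = 64.17 kWh
Tier 1 (0–10 kWh): 10 × ₹4.2 = ₹42
Above 10 kWh: 54.17 × ₹4.78 = ₹258.9326
Bill = ₹300.93

₹300.93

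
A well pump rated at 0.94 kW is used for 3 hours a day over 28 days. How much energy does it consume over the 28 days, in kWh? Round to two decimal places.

78.96 kWh

Runtime = 3 h/day × 28 days = 84 h
Energy = 0.94 kW × 84 h = 78.96 kWh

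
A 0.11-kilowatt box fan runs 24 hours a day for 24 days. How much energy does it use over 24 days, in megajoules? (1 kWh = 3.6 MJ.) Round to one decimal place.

Runtime = 24 h × 24 = 576 h
Energy = 0.11 kW × 576 h = 63.36 kWh
= 63.36 × 3.6 MJ = 228.1 MJ

228.1 MJ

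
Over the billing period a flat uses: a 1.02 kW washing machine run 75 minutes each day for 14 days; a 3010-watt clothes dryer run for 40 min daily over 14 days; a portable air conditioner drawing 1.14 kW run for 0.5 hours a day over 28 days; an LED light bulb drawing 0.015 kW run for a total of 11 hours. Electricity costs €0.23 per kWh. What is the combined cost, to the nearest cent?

washing machine: Runtime = 75 min × 14 = 1050 min = 17.5 h
washing machine: 1.02 kW × 17.5 h = 17.85 kWh
clothes dryer: Runtime = 40 min × 14 = 560 min = 9.333333… h
clothes dryer: 3.01 kW × 9.333333… h = 28.093333… kWh
portable air conditioner: Runtime = 0.5 h/day × 28 days = 14 h
portable air conditioner: 1.14 kW × 14 h = 15.96 kWh
LED light bulb: 0.015 kW × 11 h = 0.165 kWh
Total energy = 62.068333… kWh
Cost = 62.068333… × €0.23 = €14.28

€14.28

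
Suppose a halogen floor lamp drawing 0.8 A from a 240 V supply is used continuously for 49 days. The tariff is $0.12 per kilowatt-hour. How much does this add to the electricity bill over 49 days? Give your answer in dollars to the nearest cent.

Power = 0.8 A × 240 V = 192 W = 0.192 kW
Runtime = 24 h × 49 = 1176 h
Energy = 0.192 kW × 1176 h = 225.792 kWh
Cost = 225.792 kWh × $0.12/kWh = $27.10

$27.10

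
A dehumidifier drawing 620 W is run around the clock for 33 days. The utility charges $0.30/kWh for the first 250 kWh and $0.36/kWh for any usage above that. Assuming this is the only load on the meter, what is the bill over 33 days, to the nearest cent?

Runtime = 24 h × 33 = 792 h
Energy = 0.62 kW × 792 h = 491.04 kWh
Tier 1 (0–250 kWh): 250 × $0.30 = $75
Above 250 kWh: 241.04 × $0.36 = $86.7744
Bill = $161.77

$161.77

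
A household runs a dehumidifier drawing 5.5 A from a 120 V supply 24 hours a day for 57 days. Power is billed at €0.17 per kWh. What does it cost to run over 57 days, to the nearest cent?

€153.49

Power = 5.5 A × 120 V = 660 W = 0.66 kW
Runtime = 24 h × 57 = 1368 h
Energy = 0.66 kW × 1368 h = 902.88 kWh
Cost = 902.88 kWh × €0.17/kWh = €153.49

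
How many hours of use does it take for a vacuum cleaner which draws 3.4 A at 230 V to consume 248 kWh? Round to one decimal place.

Power = 3.4 A × 230 V = 782 W = 0.782 kW
Hours = 248 kWh ÷ 0.782 kW = 317.1 h

317.1 h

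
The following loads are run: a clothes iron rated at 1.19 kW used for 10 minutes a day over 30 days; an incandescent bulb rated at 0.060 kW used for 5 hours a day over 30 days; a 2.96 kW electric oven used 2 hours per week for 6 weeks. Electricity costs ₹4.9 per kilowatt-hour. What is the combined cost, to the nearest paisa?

₹247.30

clothes iron: Runtime = 10 min × 30 = 300 min = 5 h
clothes iron: 1.19 kW × 5 h = 5.95 kWh
incandescent bulb: Runtime = 5 h/day × 30 days = 150 h
incandescent bulb: 0.06 kW × 150 h = 9 kWh
electric oven: Runtime = 2 h/week × 6 weeks = 12 h
electric oven: 2.96 kW × 12 h = 35.52 kWh
Total energy = 50.47 kWh
Cost = 50.47 × ₹4.9 = ₹247.30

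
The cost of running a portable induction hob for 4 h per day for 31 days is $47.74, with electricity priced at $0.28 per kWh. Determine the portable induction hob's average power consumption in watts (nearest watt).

Energy = $47.74 ÷ $0.28/kWh = 170.5 kWh
Runtime = 4 h/day × 31 days = 124 h
Power = 170.5 kWh ÷ 124 h = 1.375 kW = 1375 W

1375 W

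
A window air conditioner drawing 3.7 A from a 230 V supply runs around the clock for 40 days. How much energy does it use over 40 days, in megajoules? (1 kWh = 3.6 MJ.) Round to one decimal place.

Power = 3.7 A × 230 V = 851 W = 0.851 kW
Runtime = 24 h × 40 = 960 h
Energy = 0.851 kW × 960 h = 816.96 kWh
= 816.96 × 3.6 MJ = 2941.1 MJ

2941.1 MJ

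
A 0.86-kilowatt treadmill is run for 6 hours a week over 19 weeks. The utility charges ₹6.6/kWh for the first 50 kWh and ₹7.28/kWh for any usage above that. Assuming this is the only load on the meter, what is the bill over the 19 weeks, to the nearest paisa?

Runtime = 6 h/week × 19 weeks = 114 h
Energy = 0.86 kW × 114 h = 98.04 kWh
Tier 1 (0–50 kWh): 50 × ₹6.6 = ₹330
Above 50 kWh: 48.04 × ₹7.28 = ₹349.7312
Bill = ₹679.73

₹679.73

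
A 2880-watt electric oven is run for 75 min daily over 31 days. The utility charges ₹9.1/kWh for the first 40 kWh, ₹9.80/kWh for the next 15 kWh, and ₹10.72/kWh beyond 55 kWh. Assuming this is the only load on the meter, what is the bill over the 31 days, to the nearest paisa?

Runtime = 75 min × 31 = 2325 min = 38.75 h
Energy = 2.88 kW × 38.75 h = 111.6 kWh
Tier 1 (0–40 kWh): 40 × ₹9.1 = ₹364
Tier 2 (40–55 kWh): 15 × ₹9.80 = ₹147
Above 55 kWh: 56.6 × ₹10.72 = ₹606.752
Bill = ₹1117.75

₹1117.75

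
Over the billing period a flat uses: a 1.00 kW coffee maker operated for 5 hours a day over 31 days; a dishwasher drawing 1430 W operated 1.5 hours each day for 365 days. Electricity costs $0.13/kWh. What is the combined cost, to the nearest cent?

$121.93

coffee maker: Runtime = 5 h/day × 31 days = 155 h
coffee maker: 1 kW × 155 h = 155 kWh
dishwasher: Runtime = 1.5 h/day × 365 days = 547.5 h
dishwasher: 1.43 kW × 547.5 h = 782.925 kWh
Total energy = 937.925 kWh
Cost = 937.925 × $0.13 = $121.93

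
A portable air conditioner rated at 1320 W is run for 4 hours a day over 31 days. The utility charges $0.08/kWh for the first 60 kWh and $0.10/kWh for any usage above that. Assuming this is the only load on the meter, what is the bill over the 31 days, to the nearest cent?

$15.17

Runtime = 4 h/day × 31 days = 124 h
Energy = 1.32 kW × 124 h = 163.68 kWh
Tier 1 (0–60 kWh): 60 × $0.08 = $4.8
Above 60 kWh: 103.68 × $0.10 = $10.368
Bill = $15.17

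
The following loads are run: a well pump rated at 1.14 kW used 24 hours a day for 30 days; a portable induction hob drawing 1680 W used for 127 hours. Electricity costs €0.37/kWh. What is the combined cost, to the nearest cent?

€382.64

well pump: Runtime = 24 h × 30 = 720 h
well pump: 1.14 kW × 720 h = 820.8 kWh
portable induction hob: 1.68 kW × 127 h = 213.36 kWh
Total energy = 1034.16 kWh
Cost = 1034.16 × €0.37 = €382.64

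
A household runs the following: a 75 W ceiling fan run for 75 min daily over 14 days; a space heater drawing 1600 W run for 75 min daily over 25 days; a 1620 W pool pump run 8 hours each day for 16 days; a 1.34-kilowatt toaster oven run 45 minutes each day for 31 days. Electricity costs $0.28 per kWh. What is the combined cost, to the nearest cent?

$81.15

ceiling fan: Runtime = 75 min × 14 = 1050 min = 17.5 h
ceiling fan: 0.075 kW × 17.5 h = 1.3125 kWh
space heater: Runtime = 75 min × 25 = 1875 min = 31.25 h
space heater: 1.6 kW × 31.25 h = 50 kWh
pool pump: Runtime = 8 h/day × 16 days = 128 h
pool pump: 1.62 kW × 128 h = 207.36 kWh
toaster oven: Runtime = 45 min × 31 = 1395 min = 23.25 h
toaster oven: 1.34 kW × 23.25 h = 31.155 kWh
Total energy = 289.8275 kWh
Cost = 289.8275 × $0.28 = $81.15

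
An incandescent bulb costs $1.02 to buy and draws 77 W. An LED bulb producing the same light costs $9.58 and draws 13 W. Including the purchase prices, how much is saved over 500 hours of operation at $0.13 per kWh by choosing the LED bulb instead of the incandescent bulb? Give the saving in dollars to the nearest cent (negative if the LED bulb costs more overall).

incandescent bulb: $1.02 + (77/1000) kW × 500 h × $0.13 = $1.02 + $5.005 = $6.025
LED bulb: $9.58 + (13/1000) kW × 500 h × $0.13 = $9.58 + $0.845 = $10.425
Saving = $6.025 − $10.425 = −$4.4

-$4.40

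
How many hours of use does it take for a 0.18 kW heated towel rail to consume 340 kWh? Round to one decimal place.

Hours = 340 kWh ÷ 0.18 kW = 1888.9 h

1888.9 h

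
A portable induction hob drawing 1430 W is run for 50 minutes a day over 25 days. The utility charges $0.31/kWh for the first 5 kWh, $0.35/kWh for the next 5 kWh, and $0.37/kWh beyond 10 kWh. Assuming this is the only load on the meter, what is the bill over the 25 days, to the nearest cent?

$10.62

Runtime = 50 min × 25 = 1250 min = 20.833333… h
Energy = 1.43 kW × 20.833333… h = 29.791666… kWh
Tier 1 (0–5 kWh): 5 × $0.31 = $1.55
Tier 2 (5–10 kWh): 5 × $0.35 = $1.75
Above 10 kWh: 19.791666… × $0.37 = $7.322916…
Bill = $10.62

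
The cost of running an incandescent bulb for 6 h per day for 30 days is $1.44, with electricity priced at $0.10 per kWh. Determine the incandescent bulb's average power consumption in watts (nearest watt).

Energy = $1.44 ÷ $0.10/kWh = 14.4 kWh
Runtime = 6 h/day × 30 days = 180 h
Power = 14.4 kWh ÷ 180 h = 0.08 kW = 80 W

80 W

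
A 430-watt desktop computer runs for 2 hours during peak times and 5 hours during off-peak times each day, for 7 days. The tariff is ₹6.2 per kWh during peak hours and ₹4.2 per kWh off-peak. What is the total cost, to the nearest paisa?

₹100.53

Peak energy = 0.43 kW × 2 h × 7 = 6.02 kWh
Off-peak energy = 0.43 kW × 5 h × 7 = 15.05 kWh
Cost = 6.02 × ₹6.2 + 15.05 × ₹4.2 = ₹37.324 + ₹63.21 = ₹100.53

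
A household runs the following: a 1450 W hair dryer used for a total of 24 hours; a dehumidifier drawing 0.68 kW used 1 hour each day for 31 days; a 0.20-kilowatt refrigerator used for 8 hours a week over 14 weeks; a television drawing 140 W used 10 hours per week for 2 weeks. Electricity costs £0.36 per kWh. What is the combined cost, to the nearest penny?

hair dryer: 1.45 kW × 24 h = 34.8 kWh
dehumidifier: Runtime = 1 h/day × 31 days = 31 h
dehumidifier: 0.68 kW × 31 h = 21.08 kWh
refrigerator: Runtime = 8 h/week × 14 weeks = 112 h
refrigerator: 0.2 kW × 112 h = 22.4 kWh
television: Runtime = 10 h/week × 2 weeks = 20 h
television: 0.14 kW × 20 h = 2.8 kWh
Total energy = 81.08 kWh
Cost = 81.08 × £0.36 = £29.19

£29.19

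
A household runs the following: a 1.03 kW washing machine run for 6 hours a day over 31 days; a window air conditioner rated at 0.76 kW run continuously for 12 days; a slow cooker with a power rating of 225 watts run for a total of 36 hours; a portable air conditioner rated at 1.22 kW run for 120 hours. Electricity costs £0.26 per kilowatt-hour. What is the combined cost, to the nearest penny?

£146.89

washing machine: Runtime = 6 h/day × 31 days = 186 h
washing machine: 1.03 kW × 186 h = 191.58 kWh
window air conditioner: Runtime = 24 h × 12 = 288 h
window air conditioner: 0.76 kW × 288 h = 218.88 kWh
slow cooker: 0.225 kW × 36 h = 8.1 kWh
portable air conditioner: 1.22 kW × 120 h = 146.4 kWh
Total energy = 564.96 kWh
Cost = 564.96 × £0.26 = £146.89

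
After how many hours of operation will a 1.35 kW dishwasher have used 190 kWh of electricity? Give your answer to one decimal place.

140.7 h

Hours = 190 kWh ÷ 1.35 kW = 140.7 h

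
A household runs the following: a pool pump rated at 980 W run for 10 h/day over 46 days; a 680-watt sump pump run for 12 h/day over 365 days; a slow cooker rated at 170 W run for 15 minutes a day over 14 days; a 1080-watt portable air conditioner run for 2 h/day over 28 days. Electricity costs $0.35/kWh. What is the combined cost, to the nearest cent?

pool pump: Runtime = 10 h/day × 46 days = 460 h
pool pump: 0.98 kW × 460 h = 450.8 kWh
sump pump: Runtime = 12 h/day × 365 days = 4380 h
sump pump: 0.68 kW × 4380 h = 2978.4 kWh
slow cooker: Runtime = 15 min × 14 = 210 min = 3.5 h
slow cooker: 0.17 kW × 3.5 h = 0.595 kWh
portable air conditioner: Runtime = 2 h/day × 28 days = 56 h
portable air conditioner: 1.08 kW × 56 h = 60.48 kWh
Total energy = 3490.275 kWh
Cost = 3490.275 × $0.35 = $1221.60

$1221.60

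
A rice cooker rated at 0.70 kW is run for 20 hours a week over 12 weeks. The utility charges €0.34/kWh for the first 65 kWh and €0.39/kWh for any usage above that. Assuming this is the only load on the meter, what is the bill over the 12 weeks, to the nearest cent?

€62.27

Runtime = 20 h/week × 12 weeks = 240 h
Energy = 0.7 kW × 240 h = 168 kWh
Tier 1 (0–65 kWh): 65 × €0.34 = €22.1
Above 65 kWh: 103 × €0.39 = €40.17
Bill = €62.27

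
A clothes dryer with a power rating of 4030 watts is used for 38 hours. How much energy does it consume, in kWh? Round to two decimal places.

153.14 kWh

Energy = 4.03 kW × 38 h = 153.14 kWh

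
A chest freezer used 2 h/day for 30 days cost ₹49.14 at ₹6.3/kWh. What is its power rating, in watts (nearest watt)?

Energy = ₹49.14 ÷ ₹6.3/kWh = 7.8 kWh
Runtime = 2 h/day × 30 days = 60 h
Power = 7.8 kWh ÷ 60 h = 0.13 kW = 130 W

130 W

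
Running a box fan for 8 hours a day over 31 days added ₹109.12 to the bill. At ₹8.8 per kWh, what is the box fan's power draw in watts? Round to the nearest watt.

50 W

Energy = ₹109.12 ÷ ₹8.8/kWh = 12.4 kWh
Runtime = 8 h/day × 31 days = 248 h
Power = 12.4 kWh ÷ 248 h = 0.05 kW = 50 W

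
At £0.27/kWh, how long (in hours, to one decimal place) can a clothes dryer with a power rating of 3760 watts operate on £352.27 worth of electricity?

347.0 h

Energy available = £352.27 ÷ £0.27/kWh = 1304.7037 kWh
Hours = 1304.7037 kWh ÷ 3.76 kW = 347.0 h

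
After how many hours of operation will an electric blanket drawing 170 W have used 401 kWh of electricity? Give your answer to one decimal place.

2358.8 h

Hours = 401 kWh ÷ 0.17 kW = 2358.8 h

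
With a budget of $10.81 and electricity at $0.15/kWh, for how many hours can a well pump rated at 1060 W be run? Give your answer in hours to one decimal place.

68.0 h

Energy available = $10.81 ÷ $0.15/kWh = 72.0667 kWh
Hours = 72.0667 kWh ÷ 1.06 kW = 68.0 h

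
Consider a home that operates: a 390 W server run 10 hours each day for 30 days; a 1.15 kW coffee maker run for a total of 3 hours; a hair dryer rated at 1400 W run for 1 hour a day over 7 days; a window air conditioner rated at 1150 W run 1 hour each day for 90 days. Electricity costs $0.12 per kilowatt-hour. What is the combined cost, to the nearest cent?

server: Runtime = 10 h/day × 30 days = 300 h
server: 0.39 kW × 300 h = 117 kWh
coffee maker: 1.15 kW × 3 h = 3.45 kWh
hair dryer: Runtime = 1 h/day × 7 days = 7 h
hair dryer: 1.4 kW × 7 h = 9.8 kWh
window air conditioner: Runtime = 1 h/day × 90 days = 90 h
window air conditioner: 1.15 kW × 90 h = 103.5 kWh
Total energy = 233.75 kWh
Cost = 233.75 × $0.12 = $28.05

$28.05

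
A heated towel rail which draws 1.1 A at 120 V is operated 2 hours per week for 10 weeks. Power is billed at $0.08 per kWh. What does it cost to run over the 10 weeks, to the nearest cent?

Power = 1.1 A × 120 V = 132 W = 0.132 kW
Runtime = 2 h/week × 10 weeks = 20 h
Energy = 0.132 kW × 20 h = 2.64 kWh
Cost = 2.64 kWh × $0.08/kWh = $0.21

$0.21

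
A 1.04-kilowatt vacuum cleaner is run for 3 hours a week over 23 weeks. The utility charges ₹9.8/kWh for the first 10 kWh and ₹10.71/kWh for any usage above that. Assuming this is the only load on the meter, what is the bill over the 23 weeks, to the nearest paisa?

Runtime = 3 h/week × 23 weeks = 69 h
Energy = 1.04 kW × 69 h = 71.76 kWh
Tier 1 (0–10 kWh): 10 × ₹9.8 = ₹98
Above 10 kWh: 61.76 × ₹10.71 = ₹661.4496
Bill = ₹759.45

₹759.45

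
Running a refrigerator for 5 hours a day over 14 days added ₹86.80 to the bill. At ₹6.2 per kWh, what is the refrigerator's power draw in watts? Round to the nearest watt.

Energy = ₹86.80 ÷ ₹6.2/kWh = 14 kWh
Runtime = 5 h/day × 14 days = 70 h
Power = 14 kWh ÷ 70 h = 0.2 kW = 200 W

200 W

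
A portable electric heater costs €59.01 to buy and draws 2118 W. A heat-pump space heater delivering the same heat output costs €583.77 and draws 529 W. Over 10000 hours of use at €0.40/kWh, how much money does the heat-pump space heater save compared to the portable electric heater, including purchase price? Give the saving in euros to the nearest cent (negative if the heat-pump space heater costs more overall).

€5831.24

portable electric heater: €59.01 + (2118/1000) kW × 10000 h × €0.40 = €59.01 + €8472 = €8531.01
heat-pump space heater: €583.77 + (529/1000) kW × 10000 h × €0.40 = €583.77 + €2116 = €2699.77
Saving = €8531.01 − €2699.77 = €5831.24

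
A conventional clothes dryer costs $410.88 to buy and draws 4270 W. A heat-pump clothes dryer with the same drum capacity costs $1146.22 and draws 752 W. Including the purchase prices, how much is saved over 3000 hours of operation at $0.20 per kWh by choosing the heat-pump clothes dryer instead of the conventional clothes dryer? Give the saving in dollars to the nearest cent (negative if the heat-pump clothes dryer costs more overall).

conventional clothes dryer: $410.88 + (4270/1000) kW × 3000 h × $0.20 = $410.88 + $2562 = $2972.88
heat-pump clothes dryer: $1146.22 + (752/1000) kW × 3000 h × $0.20 = $1146.22 + $451.2 = $1597.42
Saving = $2972.88 − $1597.42 = $1375.46

$1375.46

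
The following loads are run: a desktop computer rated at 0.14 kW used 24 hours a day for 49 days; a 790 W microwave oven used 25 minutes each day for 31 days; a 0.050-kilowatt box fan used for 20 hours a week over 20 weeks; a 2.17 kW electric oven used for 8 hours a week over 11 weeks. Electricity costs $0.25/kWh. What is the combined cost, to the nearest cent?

$96.45

desktop computer: Runtime = 24 h × 49 = 1176 h
desktop computer: 0.14 kW × 1176 h = 164.64 kWh
microwave oven: Runtime = 25 min × 31 = 775 min = 12.916666… h
microwave oven: 0.79 kW × 12.916666… h = 10.204166… kWh
box fan: Runtime = 20 h/week × 20 weeks = 400 h
box fan: 0.05 kW × 400 h = 20 kWh
electric oven: Runtime = 8 h/week × 11 weeks = 88 h
electric oven: 2.17 kW × 88 h = 190.96 kWh
Total energy = 385.804166… kWh
Cost = 385.804166… × $0.25 = $96.45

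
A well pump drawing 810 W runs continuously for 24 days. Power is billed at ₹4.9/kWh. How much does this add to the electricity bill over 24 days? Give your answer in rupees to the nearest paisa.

₹2286.14

Runtime = 24 h × 24 = 576 h
Energy = 0.81 kW × 576 h = 466.56 kWh
Cost = 466.56 kWh × ₹4.9/kWh = ₹2286.14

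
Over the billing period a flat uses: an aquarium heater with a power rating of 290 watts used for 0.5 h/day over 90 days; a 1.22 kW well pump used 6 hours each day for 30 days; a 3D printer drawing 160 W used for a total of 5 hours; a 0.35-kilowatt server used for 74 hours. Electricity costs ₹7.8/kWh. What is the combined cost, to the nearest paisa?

₹2022.93

aquarium heater: Runtime = 0.5 h/day × 90 days = 45 h
aquarium heater: 0.29 kW × 45 h = 13.05 kWh
well pump: Runtime = 6 h/day × 30 days = 180 h
well pump: 1.22 kW × 180 h = 219.6 kWh
3D printer: 0.16 kW × 5 h = 0.8 kWh
server: 0.35 kW × 74 h = 25.9 kWh
Total energy = 259.35 kWh
Cost = 259.35 × ₹7.8 = ₹2022.93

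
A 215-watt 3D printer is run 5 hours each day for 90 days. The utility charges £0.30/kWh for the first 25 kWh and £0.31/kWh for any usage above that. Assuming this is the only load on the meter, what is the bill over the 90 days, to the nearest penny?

£29.74

Runtime = 5 h/day × 90 days = 450 h
Energy = 0.215 kW × 450 h = 96.75 kWh
Tier 1 (0–25 kWh): 25 × £0.30 = £7.5
Above 25 kWh: 71.75 × £0.31 = £22.2425
Bill = £29.74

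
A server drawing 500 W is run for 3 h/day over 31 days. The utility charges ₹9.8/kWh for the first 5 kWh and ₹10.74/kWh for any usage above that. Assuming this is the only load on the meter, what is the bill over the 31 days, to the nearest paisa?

₹494.71

Runtime = 3 h/day × 31 days = 93 h
Energy = 0.5 kW × 93 h = 46.5 kWh
Tier 1 (0–5 kWh): 5 × ₹9.8 = ₹49
Above 5 kWh: 41.5 × ₹10.74 = ₹445.71
Bill = ₹494.71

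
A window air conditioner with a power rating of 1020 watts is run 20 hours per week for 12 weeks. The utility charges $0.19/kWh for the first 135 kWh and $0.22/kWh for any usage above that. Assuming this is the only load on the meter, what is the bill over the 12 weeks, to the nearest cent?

$49.81

Runtime = 20 h/week × 12 weeks = 240 h
Energy = 1.02 kW × 240 h = 244.8 kWh
Tier 1 (0–135 kWh): 135 × $0.19 = $25.65
Above 135 kWh: 109.8 × $0.22 = $24.156
Bill = $49.81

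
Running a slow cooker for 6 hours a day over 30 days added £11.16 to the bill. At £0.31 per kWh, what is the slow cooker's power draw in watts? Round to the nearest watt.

Energy = £11.16 ÷ £0.31/kWh = 36 kWh
Runtime = 6 h/day × 30 days = 180 h
Power = 36 kWh ÷ 180 h = 0.2 kW = 200 W

200 W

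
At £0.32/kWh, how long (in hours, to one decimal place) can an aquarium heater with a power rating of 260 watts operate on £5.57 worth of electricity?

66.9 h

Energy available = £5.57 ÷ £0.32/kWh = 17.4063 kWh
Hours = 17.4063 kWh ÷ 0.26 kW = 66.9 h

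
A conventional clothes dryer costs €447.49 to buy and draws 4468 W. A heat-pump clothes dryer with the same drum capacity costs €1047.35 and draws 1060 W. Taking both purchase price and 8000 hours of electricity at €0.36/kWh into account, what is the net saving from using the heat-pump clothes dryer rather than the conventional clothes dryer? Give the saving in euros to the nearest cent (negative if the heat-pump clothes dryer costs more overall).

conventional clothes dryer: €447.49 + (4468/1000) kW × 8000 h × €0.36 = €447.49 + €12867.84 = €13315.33
heat-pump clothes dryer: €1047.35 + (1060/1000) kW × 8000 h × €0.36 = €1047.35 + €3052.8 = €4100.15
Saving = €13315.33 − €4100.15 = €9215.18

€9215.18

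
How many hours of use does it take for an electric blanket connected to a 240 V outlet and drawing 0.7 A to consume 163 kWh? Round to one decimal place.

Power = 0.7 A × 240 V = 168 W = 0.168 kW
Hours = 163 kWh ÷ 0.168 kW = 970.2 h

970.2 h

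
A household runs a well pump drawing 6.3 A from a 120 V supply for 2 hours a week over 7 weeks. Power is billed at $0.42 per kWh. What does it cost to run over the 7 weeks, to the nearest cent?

$4.45

Power = 6.3 A × 120 V = 756 W = 0.756 kW
Runtime = 2 h/week × 7 weeks = 14 h
Energy = 0.756 kW × 14 h = 10.584 kWh
Cost = 10.584 kWh × $0.42/kWh = $4.45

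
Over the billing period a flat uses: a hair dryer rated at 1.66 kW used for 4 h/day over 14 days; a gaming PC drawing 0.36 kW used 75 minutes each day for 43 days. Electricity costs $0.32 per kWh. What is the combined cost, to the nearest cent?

hair dryer: Runtime = 4 h/day × 14 days = 56 h
hair dryer: 1.66 kW × 56 h = 92.96 kWh
gaming PC: Runtime = 75 min × 43 = 3225 min = 53.75 h
gaming PC: 0.36 kW × 53.75 h = 19.35 kWh
Total energy = 112.31 kWh
Cost = 112.31 × $0.32 = $35.94

$35.94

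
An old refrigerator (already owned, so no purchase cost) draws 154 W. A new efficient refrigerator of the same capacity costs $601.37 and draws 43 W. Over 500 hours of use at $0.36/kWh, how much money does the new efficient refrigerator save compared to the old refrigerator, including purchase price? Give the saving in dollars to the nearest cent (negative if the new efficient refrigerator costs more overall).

old refrigerator: $0.00 + (154/1000) kW × 500 h × $0.36 = $0.00 + $27.72 = $27.72
new efficient refrigerator: $601.37 + (43/1000) kW × 500 h × $0.36 = $601.37 + $7.74 = $609.11
Saving = $27.72 − $609.11 = −$581.39

-$581.39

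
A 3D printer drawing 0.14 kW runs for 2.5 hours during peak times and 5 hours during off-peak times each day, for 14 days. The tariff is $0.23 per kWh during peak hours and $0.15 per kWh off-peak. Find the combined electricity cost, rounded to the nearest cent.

Peak energy = 0.14 kW × 2.5 h × 14 = 4.9 kWh
Off-peak energy = 0.14 kW × 5 h × 14 = 9.8 kWh
Cost = 4.9 × $0.23 + 9.8 × $0.15 = $1.127 + $1.47 = $2.60

$2.60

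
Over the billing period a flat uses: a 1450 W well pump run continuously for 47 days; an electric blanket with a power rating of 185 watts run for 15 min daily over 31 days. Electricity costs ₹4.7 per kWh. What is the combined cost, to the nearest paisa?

well pump: Runtime = 24 h × 47 = 1128 h
well pump: 1.45 kW × 1128 h = 1635.6 kWh
electric blanket: Runtime = 15 min × 31 = 465 min = 7.75 h
electric blanket: 0.185 kW × 7.75 h = 1.43375 kWh
Total energy = 1637.03375 kWh
Cost = 1637.03375 × ₹4.7 = ₹7694.06

₹7694.06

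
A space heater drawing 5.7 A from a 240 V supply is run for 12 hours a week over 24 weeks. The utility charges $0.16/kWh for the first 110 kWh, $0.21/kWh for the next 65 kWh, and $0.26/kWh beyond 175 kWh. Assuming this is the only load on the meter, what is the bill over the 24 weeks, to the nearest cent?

Power = 5.7 A × 240 V = 1368 W = 1.368 kW
Runtime = 12 h/week × 24 weeks = 288 h
Energy = 1.368 kW × 288 h = 393.984 kWh
Tier 1 (0–110 kWh): 110 × $0.16 = $17.6
Tier 2 (110–175 kWh): 65 × $0.21 = $13.65
Above 175 kWh: 218.984 × $0.26 = $56.93584
Bill = $88.19

$88.19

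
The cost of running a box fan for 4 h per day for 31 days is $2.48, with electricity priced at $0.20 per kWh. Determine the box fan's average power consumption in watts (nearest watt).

100 W

Energy = $2.48 ÷ $0.20/kWh = 12.4 kWh
Runtime = 4 h/day × 31 days = 124 h
Power = 12.4 kWh ÷ 124 h = 0.1 kW = 100 W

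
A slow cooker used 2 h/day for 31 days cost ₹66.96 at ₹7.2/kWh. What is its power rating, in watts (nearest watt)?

150 W

Energy = ₹66.96 ÷ ₹7.2/kWh = 9.3 kWh
Runtime = 2 h/day × 31 days = 62 h
Power = 9.3 kWh ÷ 62 h = 0.15 kW = 150 W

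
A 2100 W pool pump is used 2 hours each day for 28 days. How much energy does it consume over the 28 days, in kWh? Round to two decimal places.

117.60 kWh

Runtime = 2 h/day × 28 days = 56 h
Energy = 2.1 kW × 56 h = 117.6 kWh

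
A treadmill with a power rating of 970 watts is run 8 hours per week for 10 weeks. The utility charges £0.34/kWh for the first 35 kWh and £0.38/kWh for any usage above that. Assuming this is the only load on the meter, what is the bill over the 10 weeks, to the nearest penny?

£28.09

Runtime = 8 h/week × 10 weeks = 80 h
Energy = 0.97 kW × 80 h = 77.6 kWh
Tier 1 (0–35 kWh): 35 × £0.34 = £11.9
Above 35 kWh: 42.6 × £0.38 = £16.188
Bill = £28.09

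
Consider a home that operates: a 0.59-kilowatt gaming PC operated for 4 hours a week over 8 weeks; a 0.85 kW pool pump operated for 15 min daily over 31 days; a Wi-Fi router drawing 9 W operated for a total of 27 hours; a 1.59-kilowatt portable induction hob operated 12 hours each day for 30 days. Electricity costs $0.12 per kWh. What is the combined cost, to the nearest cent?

$71.77

gaming PC: Runtime = 4 h/week × 8 weeks = 32 h
gaming PC: 0.59 kW × 32 h = 18.88 kWh
pool pump: Runtime = 15 min × 31 = 465 min = 7.75 h
pool pump: 0.85 kW × 7.75 h = 6.5875 kWh
Wi-Fi router: 0.009 kW × 27 h = 0.243 kWh
portable induction hob: Runtime = 12 h/day × 30 days = 360 h
portable induction hob: 1.59 kW × 360 h = 572.4 kWh
Total energy = 598.1105 kWh
Cost = 598.1105 × $0.12 = $71.77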